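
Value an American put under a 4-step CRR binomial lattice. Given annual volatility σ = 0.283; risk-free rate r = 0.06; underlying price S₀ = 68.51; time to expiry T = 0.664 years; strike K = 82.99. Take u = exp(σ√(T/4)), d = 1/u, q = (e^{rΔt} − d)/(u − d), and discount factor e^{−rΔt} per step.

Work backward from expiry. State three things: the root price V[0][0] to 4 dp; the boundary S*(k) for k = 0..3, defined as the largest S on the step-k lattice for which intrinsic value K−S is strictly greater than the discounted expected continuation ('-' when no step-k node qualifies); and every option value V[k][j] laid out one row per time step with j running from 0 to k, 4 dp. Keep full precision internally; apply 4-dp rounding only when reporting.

price = 14.9602
boundary = - 61.0490 68.5100 61.0490
tree:
14.9602
21.9410 8.6644
28.5895 14.4800 3.3455
34.5139 21.9410 6.9601 0.0000
39.7931 28.5895 14.4800 0.0000 0.0000

Δt=0.16600, u=1.12221, d=0.89110, q=0.51452, disc=e^(-rΔt)=0.99009
k=4 terminal: V=max(K-S,0) → 39.7931 28.5895 14.4800 0.0000 0.0000
k=3: j=0 S=48.4761 intr=34.5139 cont=33.6914 V=34.5139[EX]; j=1 S=61.0490 intr=21.9410 cont=21.1185 V=21.9410[EX]; j=2 S=76.8828 intr=6.1072 cont=6.9601 V=6.9601[hold]; j=3 S=96.8234 intr=0.0000 cont=0.0000 V=0.0000[hold]  S*(3)=61.0490
k=2: j=0 S=54.4005 intr=28.5895 cont=27.7670 V=28.5895[EX]; j=1 S=68.5100 intr=14.4800 cont=14.0920 V=14.4800[EX]; j=2 S=86.2790 intr=0.0000 cont=3.3455 V=3.3455[hold]  S*(2)=68.5100
k=1: j=0 S=61.0490 intr=21.9410 cont=21.1185 V=21.9410[EX]; j=1 S=76.8828 intr=6.1072 cont=8.6644 V=8.6644[hold]  S*(1)=61.0490
k=0: j=0 S=68.5100 intr=14.4800 cont=14.9602 V=14.9602[hold]  S*(0)=-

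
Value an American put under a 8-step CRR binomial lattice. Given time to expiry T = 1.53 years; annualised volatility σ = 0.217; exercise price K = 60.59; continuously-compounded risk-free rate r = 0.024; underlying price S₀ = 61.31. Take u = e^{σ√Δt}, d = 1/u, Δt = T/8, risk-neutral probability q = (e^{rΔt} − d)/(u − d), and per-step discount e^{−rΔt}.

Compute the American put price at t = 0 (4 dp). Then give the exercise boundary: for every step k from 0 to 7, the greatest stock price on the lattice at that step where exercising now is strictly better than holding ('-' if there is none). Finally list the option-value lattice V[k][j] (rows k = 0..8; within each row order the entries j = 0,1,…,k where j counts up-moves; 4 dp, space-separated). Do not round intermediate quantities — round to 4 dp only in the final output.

price = 5.1547
boundary = - - - 46.1200 41.9445 46.1200 50.7111 46.1200
tree:
5.1547
7.5287 2.8328
10.6398 4.4929 1.2021
14.4700 6.9151 2.1168 0.3002
18.6455 10.2481 3.6523 0.6038 0.0000
22.4429 14.4700 6.1287 1.2143 0.0000 0.0000
25.8966 18.6455 9.8789 2.4423 0.0000 0.0000 0.0000
29.0375 22.4429 14.4700 4.9119 0.0000 0.0000 0.0000 0.0000
31.8941 25.8966 18.6455 9.8789 0.0000 0.0000 0.0000 0.0000 0.0000

Δt=0.19125, u=1.09955, d=0.90947, q=0.50050, disc=e^(-rΔt)=0.99542
k=8 terminal: V=max(K-S,0) → 31.8941 25.8966 18.6455 9.8789 0.0000 0.0000 0.0000 0.0000 0.0000
k=7: j=0 S=31.5525 intr=29.0375 cont=28.7601 V=29.0375[EX]; j=1 S=38.1471 intr=22.4429 cont=22.1654 V=22.4429[EX]; j=2 S=46.1200 intr=14.4700 cont=14.1925 V=14.4700[EX]; j=3 S=55.7593 intr=4.8307 cont=4.9119 V=4.9119[hold]; j=4 S=67.4133 intr=0.0000 cont=0.0000 V=0.0000[hold]; j=5 S=81.5029 intr=0.0000 cont=0.0000 V=0.0000[hold]; j=6 S=98.5374 intr=0.0000 cont=0.0000 V=0.0000[hold]; j=7 S=119.1322 intr=0.0000 cont=0.0000 V=0.0000[hold]  S*(7)=46.1200
k=6: j=0 S=34.6934 intr=25.8966 cont=25.6191 V=25.8966[EX]; j=1 S=41.9445 intr=18.6455 cont=18.3680 V=18.6455[EX]; j=2 S=50.7111 intr=9.8789 cont=9.6419 V=9.8789[EX]; j=3 S=61.3100 intr=0.0000 cont=2.4423 V=2.4423[hold]; j=4 S=74.1241 intr=0.0000 cont=0.0000 V=0.0000[hold]; j=5 S=89.6164 intr=0.0000 cont=0.0000 V=0.0000[hold]; j=6 S=108.3466 intr=0.0000 cont=0.0000 V=0.0000[hold]  S*(6)=50.7111
k=5: j=0 S=38.1471 intr=22.4429 cont=22.1654 V=22.4429[EX]; j=1 S=46.1200 intr=14.4700 cont=14.1925 V=14.4700[EX]; j=2 S=55.7593 intr=4.8307 cont=6.1287 V=6.1287[hold]; j=3 S=67.4133 intr=0.0000 cont=1.2143 V=1.2143[hold]; j=4 S=81.5029 intr=0.0000 cont=0.0000 V=0.0000[hold]; j=5 S=98.5374 intr=0.0000 cont=0.0000 V=0.0000[hold]  S*(5)=46.1200
k=4: j=0 S=41.9445 intr=18.6455 cont=18.3680 V=18.6455[EX]; j=1 S=50.7111 intr=9.8789 cont=10.2481 V=10.2481[hold]; j=2 S=61.3100 intr=0.0000 cont=3.6523 V=3.6523[hold]; j=3 S=74.1241 intr=0.0000 cont=0.6038 V=0.6038[hold]; j=4 S=89.6164 intr=0.0000 cont=0.0000 V=0.0000[hold]  S*(4)=41.9445
k=3: j=0 S=46.1200 intr=14.4700 cont=14.3765 V=14.4700[EX]; j=1 S=55.7593 intr=4.8307 cont=6.9151 V=6.9151[hold]; j=2 S=67.4133 intr=0.0000 cont=2.1168 V=2.1168[hold]; j=3 S=81.5029 intr=0.0000 cont=0.3002 V=0.3002[hold]  S*(3)=46.1200
k=2: j=0 S=50.7111 intr=9.8789 cont=10.6398 V=10.6398[hold]; j=1 S=61.3100 intr=0.0000 cont=4.4929 V=4.4929[hold]; j=2 S=74.1241 intr=0.0000 cont=1.2021 V=1.2021[hold]  S*(2)=-
k=1: j=0 S=55.7593 intr=4.8307 cont=7.5287 V=7.5287[hold]; j=1 S=67.4133 intr=0.0000 cont=2.8328 V=2.8328[hold]  S*(1)=-
k=0: j=0 S=61.3100 intr=0.0000 cont=5.1547 V=5.1547[hold]  S*(0)=-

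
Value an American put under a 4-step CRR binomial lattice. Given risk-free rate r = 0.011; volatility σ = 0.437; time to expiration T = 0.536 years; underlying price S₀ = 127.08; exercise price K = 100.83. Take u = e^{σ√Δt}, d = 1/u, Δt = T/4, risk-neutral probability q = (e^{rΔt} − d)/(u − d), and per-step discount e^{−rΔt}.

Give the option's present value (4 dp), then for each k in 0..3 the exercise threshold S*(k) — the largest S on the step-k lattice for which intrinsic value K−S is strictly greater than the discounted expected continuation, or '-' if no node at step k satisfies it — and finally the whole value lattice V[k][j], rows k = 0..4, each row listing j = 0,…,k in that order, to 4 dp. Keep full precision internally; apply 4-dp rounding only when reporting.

Δt=0.13400, u=1.17347, d=0.85217, q=0.46468, disc=e^(-rΔt)=0.99853
k=4 terminal: V=max(K-S,0) → 33.8132 8.5451 0.0000 0.0000 0.0000
k=3: j=0 S=78.6425 intr=22.1875 cont=22.0390 V=22.1875[EX]; j=1 S=108.2939 intr=0.0000 cont=4.5676 V=4.5676[hold]; j=2 S=149.1250 intr=0.0000 cont=0.0000 V=0.0000[hold]; j=3 S=205.3512 intr=0.0000 cont=0.0000 V=0.0000[hold]  S*(3)=78.6425
k=2: j=0 S=92.2849 intr=8.5451 cont=13.9792 V=13.9792[hold]; j=1 S=127.0800 intr=0.0000 cont=2.4415 V=2.4415[hold]; j=2 S=174.9943 intr=0.0000 cont=0.0000 V=0.0000[hold]  S*(2)=-
k=1: j=0 S=108.2939 intr=0.0000 cont=8.6051 V=8.6051[hold]; j=1 S=149.1250 intr=0.0000 cont=1.3051 V=1.3051[hold]  S*(1)=-
k=0: j=0 S=127.0800 intr=0.0000 cont=5.2052 V=5.2052[hold]  S*(0)=-

price = 5.2052
boundary = - - - 78.6425
tree:
5.2052
8.6051 1.3051
13.9792 2.4415 0.0000
22.1875 4.5676 0.0000 0.0000
33.8132 8.5451 0.0000 0.0000 0.0000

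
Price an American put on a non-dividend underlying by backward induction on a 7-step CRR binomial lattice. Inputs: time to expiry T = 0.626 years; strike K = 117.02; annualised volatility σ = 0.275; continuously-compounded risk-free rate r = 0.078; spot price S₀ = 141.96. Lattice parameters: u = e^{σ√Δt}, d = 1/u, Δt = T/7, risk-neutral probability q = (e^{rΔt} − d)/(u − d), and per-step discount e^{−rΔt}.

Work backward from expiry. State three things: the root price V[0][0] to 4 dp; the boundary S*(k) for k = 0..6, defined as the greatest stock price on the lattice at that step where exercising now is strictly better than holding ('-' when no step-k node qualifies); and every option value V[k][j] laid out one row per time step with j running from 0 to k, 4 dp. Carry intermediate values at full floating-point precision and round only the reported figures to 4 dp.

Δt=0.08943, u=1.08571, d=0.92105, q=0.52196, disc=e^(-rΔt)=0.99305
k=7 terminal: V=max(K-S,0) → 37.1914 22.9201 6.0974 0.0000 0.0000 0.0000 0.0000 0.0000
k=6: j=0 S=86.6710 intr=30.3490 cont=29.5356 V=30.3490[EX]; j=1 S=102.1656 intr=14.8544 cont=14.0410 V=14.8544[EX]; j=2 S=120.4302 intr=0.0000 cont=2.8945 V=2.8945[hold]; j=3 S=141.9600 intr=0.0000 cont=0.0000 V=0.0000[hold]; j=4 S=167.3388 intr=0.0000 cont=0.0000 V=0.0000[hold]; j=5 S=197.2547 intr=0.0000 cont=0.0000 V=0.0000[hold]; j=6 S=232.5189 intr=0.0000 cont=0.0000 V=0.0000[hold]  S*(6)=102.1656
k=5: j=0 S=94.0999 intr=22.9201 cont=22.1067 V=22.9201[EX]; j=1 S=110.9226 intr=6.0974 cont=8.5520 V=8.5520[hold]; j=2 S=130.7527 intr=0.0000 cont=1.3741 V=1.3741[hold]; j=3 S=154.1279 intr=0.0000 cont=0.0000 V=0.0000[hold]; j=4 S=181.6821 intr=0.0000 cont=0.0000 V=0.0000[hold]; j=5 S=214.1622 intr=0.0000 cont=0.0000 V=0.0000[hold]  S*(5)=94.0999
k=4: j=0 S=102.1656 intr=14.8544 cont=15.3133 V=15.3133[hold]; j=1 S=120.4302 intr=0.0000 cont=4.7720 V=4.7720[hold]; j=2 S=141.9600 intr=0.0000 cont=0.6523 V=0.6523[hold]; j=3 S=167.3388 intr=0.0000 cont=0.0000 V=0.0000[hold]; j=4 S=197.2547 intr=0.0000 cont=0.0000 V=0.0000[hold]  S*(4)=-
k=3: j=0 S=110.9226 intr=6.0974 cont=9.7429 V=9.7429[hold]; j=1 S=130.7527 intr=0.0000 cont=2.6034 V=2.6034[hold]; j=2 S=154.1279 intr=0.0000 cont=0.3097 V=0.3097[hold]; j=3 S=181.6821 intr=0.0000 cont=0.0000 V=0.0000[hold]  S*(3)=-
k=2: j=0 S=120.4302 intr=0.0000 cont=5.9745 V=5.9745[hold]; j=1 S=141.9600 intr=0.0000 cont=1.3964 V=1.3964[hold]; j=2 S=167.3388 intr=0.0000 cont=0.1470 V=0.1470[hold]  S*(2)=-
k=1: j=0 S=130.7527 intr=0.0000 cont=3.5600 V=3.5600[hold]; j=1 S=154.1279 intr=0.0000 cont=0.7391 V=0.7391[hold]  S*(1)=-
k=0: j=0 S=141.9600 intr=0.0000 cont=2.0731 V=2.0731[hold]  S*(0)=-

price = 2.0731
boundary = - - - - - 94.0999 102.1656
tree:
2.0731
3.5600 0.7391
5.9745 1.3964 0.1470
9.7429 2.6034 0.3097 0.0000
15.3133 4.7720 0.6523 0.0000 0.0000
22.9201 8.5520 1.3741 0.0000 0.0000 0.0000
30.3490 14.8544 2.8945 0.0000 0.0000 0.0000 0.0000
37.1914 22.9201 6.0974 0.0000 0.0000 0.0000 0.0000 0.0000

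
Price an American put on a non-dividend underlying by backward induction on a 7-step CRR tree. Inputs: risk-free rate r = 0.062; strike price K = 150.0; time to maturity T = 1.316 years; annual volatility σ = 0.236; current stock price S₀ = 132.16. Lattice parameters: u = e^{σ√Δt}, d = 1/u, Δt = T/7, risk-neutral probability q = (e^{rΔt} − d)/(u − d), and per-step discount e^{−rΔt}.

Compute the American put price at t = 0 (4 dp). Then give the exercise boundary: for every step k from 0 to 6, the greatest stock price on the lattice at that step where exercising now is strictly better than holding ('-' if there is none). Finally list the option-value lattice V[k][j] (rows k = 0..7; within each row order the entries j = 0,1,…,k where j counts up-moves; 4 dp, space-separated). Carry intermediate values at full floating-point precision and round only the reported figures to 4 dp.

Δt=0.18800, u=1.10775, d=0.90273, q=0.53163, disc=e^(-rΔt)=0.98841
k=7 terminal: V=max(K-S,0) → 85.4317 70.7682 52.7746 30.6947 3.6003 0.0000 0.0000 0.0000
k=6: j=0 S=71.5252 intr=78.4748 cont=76.7365 V=78.4748[EX]; j=1 S=87.7687 intr=62.2313 cont=60.4931 V=62.2313[EX]; j=2 S=107.7010 intr=42.2990 cont=40.5607 V=42.2990[EX]; j=3 S=132.1600 intr=17.8400 cont=16.1018 V=17.8400[EX]; j=4 S=162.1736 intr=0.0000 cont=1.6667 V=1.6667[hold]; j=5 S=199.0034 intr=0.0000 cont=0.0000 V=0.0000[hold]; j=6 S=244.1972 intr=0.0000 cont=0.0000 V=0.0000[hold]  S*(6)=132.1600
k=5: j=0 S=79.2318 intr=70.7682 cont=69.0300 V=70.7682[EX]; j=1 S=97.2254 intr=52.7746 cont=51.0364 V=52.7746[EX]; j=2 S=119.3053 intr=30.6947 cont=28.9564 V=30.6947[EX]; j=3 S=146.3997 intr=3.6003 cont=9.1347 V=9.1347[hold]; j=4 S=179.6472 intr=0.0000 cont=0.7716 V=0.7716[hold]; j=5 S=220.4452 intr=0.0000 cont=0.0000 V=0.0000[hold]  S*(5)=119.3053
k=4: j=0 S=87.7687 intr=62.2313 cont=60.4931 V=62.2313[EX]; j=1 S=107.7010 intr=42.2990 cont=40.5607 V=42.2990[EX]; j=2 S=132.1600 intr=17.8400 cont=19.0099 V=19.0099[hold]; j=3 S=162.1736 intr=0.0000 cont=4.6343 V=4.6343[hold]; j=4 S=199.0034 intr=0.0000 cont=0.3572 V=0.3572[hold]  S*(4)=107.7010
k=3: j=0 S=97.2254 intr=52.7746 cont=51.0364 V=52.7746[EX]; j=1 S=119.3053 intr=30.6947 cont=29.5712 V=30.6947[EX]; j=2 S=146.3997 intr=3.6003 cont=11.2357 V=11.2357[hold]; j=3 S=179.6472 intr=0.0000 cont=2.3331 V=2.3331[hold]  S*(3)=119.3053
k=2: j=0 S=107.7010 intr=42.2990 cont=40.5607 V=42.2990[EX]; j=1 S=132.1600 intr=17.8400 cont=20.1139 V=20.1139[hold]; j=2 S=162.1736 intr=0.0000 cont=6.4275 V=6.4275[hold]  S*(2)=107.7010
k=1: j=0 S=119.3053 intr=30.6947 cont=30.1513 V=30.6947[EX]; j=1 S=146.3997 intr=3.6003 cont=12.6891 V=12.6891[hold]  S*(1)=119.3053
k=0: j=0 S=132.1600 intr=17.8400 cont=20.8776 V=20.8776[hold]  S*(0)=-

price = 20.8776
boundary = - 119.3053 107.7010 119.3053 107.7010 119.3053 132.1600
tree:
20.8776
30.6947 12.6891
42.2990 20.1139 6.4275
52.7746 30.6947 11.2357 2.3331
62.2313 42.2990 19.0099 4.6343 0.3572
70.7682 52.7746 30.6947 9.1347 0.7716 0.0000
78.4748 62.2313 42.2990 17.8400 1.6667 0.0000 0.0000
85.4317 70.7682 52.7746 30.6947 3.6003 0.0000 0.0000 0.0000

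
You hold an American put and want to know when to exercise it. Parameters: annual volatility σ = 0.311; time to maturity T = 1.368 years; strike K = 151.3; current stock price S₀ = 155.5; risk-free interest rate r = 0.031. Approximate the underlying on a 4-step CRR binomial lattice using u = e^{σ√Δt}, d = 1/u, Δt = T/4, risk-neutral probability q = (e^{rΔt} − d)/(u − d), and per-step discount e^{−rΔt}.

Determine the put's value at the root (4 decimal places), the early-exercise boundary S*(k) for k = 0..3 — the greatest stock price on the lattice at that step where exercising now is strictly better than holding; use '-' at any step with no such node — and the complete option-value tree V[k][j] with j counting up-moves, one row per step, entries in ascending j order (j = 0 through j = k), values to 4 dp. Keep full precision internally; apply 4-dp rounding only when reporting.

price = 16.7875
boundary = - - 108.0826 90.1090
tree:
16.7875
27.4707 5.7585
43.2174 11.2744 0.0000
61.1910 22.0737 0.0000 0.0000
76.1756 43.2174 0.0000 0.0000 0.0000

params: Δt=0.34200 u=1.19946 d=0.83371 q=0.48380 e^(-rΔt)=0.98945
t_4 payoffs: 76.1756 43.2174 0.0000 0.0000 0.0000
t_3: node(3,0) S=90.1090 payoff=61.1910 vs cont=59.5954 → 61.1910 [stop]  node(3,1) S=129.6412 payoff=21.6588 vs cont=22.0737 → 22.0737 [wait]  node(3,2) S=186.5167 payoff=0.0000 vs cont=0.0000 → 0.0000 [wait]  node(3,3) S=268.3444 payoff=0.0000 vs cont=0.0000 → 0.0000 [wait]  ⇒ S*(3)=90.1090
t_2: node(2,0) S=108.0826 payoff=43.2174 vs cont=41.8204 → 43.2174 [stop]  node(2,1) S=155.5000 payoff=0.0000 vs cont=11.2744 → 11.2744 [wait]  node(2,2) S=223.7202 payoff=0.0000 vs cont=0.0000 → 0.0000 [wait]  ⇒ S*(2)=108.0826
t_1: node(1,0) S=129.6412 payoff=21.6588 vs cont=27.4707 → 27.4707 [wait]  node(1,1) S=186.5167 payoff=0.0000 vs cont=5.7585 → 5.7585 [wait]  ⇒ S*(1)=-
t_0: node(0,0) S=155.5000 payoff=0.0000 vs cont=16.7875 → 16.7875 [wait]  ⇒ S*(0)=-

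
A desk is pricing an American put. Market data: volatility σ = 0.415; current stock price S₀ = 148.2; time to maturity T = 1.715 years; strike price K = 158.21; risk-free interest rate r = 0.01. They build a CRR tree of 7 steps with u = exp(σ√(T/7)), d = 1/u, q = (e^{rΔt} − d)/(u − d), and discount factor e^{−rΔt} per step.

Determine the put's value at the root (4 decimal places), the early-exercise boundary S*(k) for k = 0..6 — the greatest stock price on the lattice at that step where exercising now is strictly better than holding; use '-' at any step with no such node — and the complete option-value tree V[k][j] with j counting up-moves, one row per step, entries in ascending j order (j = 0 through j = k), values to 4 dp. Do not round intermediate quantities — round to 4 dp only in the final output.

price = 37.4886
boundary = - - - - 65.1638 80.0234 98.2715
tree:
37.4886
49.6402 23.1213
63.6061 33.1632 11.2060
78.5153 46.0732 17.8631 3.2846
93.0462 61.5165 27.8054 6.0388 0.0000
105.1465 78.1866 41.8612 11.1026 0.0000 0.0000
114.9998 93.0462 59.9385 20.4126 0.0000 0.0000 0.0000
123.0235 105.1465 78.1866 37.5293 0.0000 0.0000 0.0000 0.0000

params: Δt=0.24500 u=1.22803 d=0.81431 q=0.45476 e^(-rΔt)=0.99755
t_7 payoffs: 123.0235 105.1465 78.1866 37.5293 0.0000 0.0000 0.0000 0.0000
t_6: node(6,0) S=43.2102 payoff=114.9998 vs cont=114.6127 → 114.9998 [stop]  node(6,1) S=65.1638 payoff=93.0462 vs cont=92.6590 → 93.0462 [stop]  node(6,2) S=98.2715 payoff=59.9385 vs cont=59.5514 → 59.9385 [stop]  node(6,3) S=148.2000 payoff=10.0100 vs cont=20.4126 → 20.4126 [wait]  node(6,4) S=223.4956 payoff=0.0000 vs cont=0.0000 → 0.0000 [wait]  node(6,5) S=337.0465 payoff=0.0000 vs cont=0.0000 → 0.0000 [wait]  node(6,6) S=508.2888 payoff=0.0000 vs cont=0.0000 → 0.0000 [wait]  ⇒ S*(6)=98.2715
t_5: node(5,0) S=53.0635 payoff=105.1465 vs cont=104.7593 → 105.1465 [stop]  node(5,1) S=80.0234 payoff=78.1866 vs cont=77.7995 → 78.1866 [stop]  node(5,2) S=120.6807 payoff=37.5293 vs cont=41.8612 → 41.8612 [wait]  node(5,3) S=181.9946 payoff=0.0000 vs cont=11.1026 → 11.1026 [wait]  node(5,4) S=274.4602 payoff=0.0000 vs cont=0.0000 → 0.0000 [wait]  node(5,5) S=413.9045 payoff=0.0000 vs cont=0.0000 → 0.0000 [wait]  ⇒ S*(5)=80.0234
t_4: node(4,0) S=65.1638 payoff=93.0462 vs cont=92.6590 → 93.0462 [stop]  node(4,1) S=98.2715 payoff=59.9385 vs cont=61.5165 → 61.5165 [wait]  node(4,2) S=148.2000 payoff=10.0100 vs cont=27.8054 → 27.8054 [wait]  node(4,3) S=223.4956 payoff=0.0000 vs cont=6.0388 → 6.0388 [wait]  node(4,4) S=337.0465 payoff=0.0000 vs cont=0.0000 → 0.0000 [wait]  ⇒ S*(4)=65.1638
t_3: node(3,0) S=80.0234 payoff=78.1866 vs cont=78.5153 → 78.5153 [wait]  node(3,1) S=120.6807 payoff=37.5293 vs cont=46.0732 → 46.0732 [wait]  node(3,2) S=181.9946 payoff=0.0000 vs cont=17.8631 → 17.8631 [wait]  node(3,3) S=274.4602 payoff=0.0000 vs cont=3.2846 → 3.2846 [wait]  ⇒ S*(3)=-
t_2: node(2,0) S=98.2715 payoff=59.9385 vs cont=63.6061 → 63.6061 [wait]  node(2,1) S=148.2000 payoff=10.0100 vs cont=33.1632 → 33.1632 [wait]  node(2,2) S=223.4956 payoff=0.0000 vs cont=11.2060 → 11.2060 [wait]  ⇒ S*(2)=-
t_1: node(1,0) S=120.6807 payoff=37.5293 vs cont=49.6402 → 49.6402 [wait]  node(1,1) S=181.9946 payoff=0.0000 vs cont=23.1213 → 23.1213 [wait]  ⇒ S*(1)=-
t_0: node(0,0) S=148.2000 payoff=10.0100 vs cont=37.4886 → 37.4886 [wait]  ⇒ S*(0)=-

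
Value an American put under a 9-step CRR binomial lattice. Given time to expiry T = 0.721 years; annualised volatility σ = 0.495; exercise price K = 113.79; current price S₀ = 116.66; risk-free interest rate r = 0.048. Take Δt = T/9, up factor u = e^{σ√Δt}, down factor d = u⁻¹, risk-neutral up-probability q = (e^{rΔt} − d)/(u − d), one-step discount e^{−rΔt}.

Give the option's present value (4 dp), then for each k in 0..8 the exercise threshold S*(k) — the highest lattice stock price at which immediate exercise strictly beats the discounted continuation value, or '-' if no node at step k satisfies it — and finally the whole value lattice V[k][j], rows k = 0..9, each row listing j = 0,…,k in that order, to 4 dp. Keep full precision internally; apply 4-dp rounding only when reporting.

params: Δt=0.08011 u=1.15039 d=0.86927 q=0.47874 e^(-rΔt)=0.99616
t_9 payoffs: 80.7300 70.0382 55.8886 37.1629 12.3812 0.0000 0.0000 0.0000 0.0000 0.0000
t_8: node(8,0) S=38.0320 payoff=75.7580 vs cont=75.3212 → 75.7580 [stop]  node(8,1) S=50.3318 payoff=63.4582 vs cont=63.0214 → 63.4582 [stop]  node(8,2) S=66.6094 payoff=47.1806 vs cont=46.7438 → 47.1806 [stop]  node(8,3) S=88.1513 payoff=25.6387 vs cont=25.2019 → 25.6387 [stop]  node(8,4) S=116.6600 payoff=0.0000 vs cont=6.4291 → 6.4291 [wait]  node(8,5) S=154.3885 payoff=0.0000 vs cont=0.0000 → 0.0000 [wait]  node(8,6) S=204.3187 payoff=0.0000 vs cont=0.0000 → 0.0000 [wait]  node(8,7) S=270.3966 payoff=0.0000 vs cont=0.0000 → 0.0000 [wait]  node(8,8) S=357.8445 payoff=0.0000 vs cont=0.0000 → 0.0000 [wait]  ⇒ S*(8)=88.1513
t_7: node(7,0) S=43.7518 payoff=70.0382 vs cont=69.6015 → 70.0382 [stop]  node(7,1) S=57.9014 payoff=55.8886 vs cont=55.4519 → 55.8886 [stop]  node(7,2) S=76.6271 payoff=37.1629 vs cont=36.7262 → 37.1629 [stop]  node(7,3) S=101.4088 payoff=12.3812 vs cont=16.3793 → 16.3793 [wait]  node(7,4) S=134.2049 payoff=0.0000 vs cont=3.3384 → 3.3384 [wait]  node(7,5) S=177.6076 payoff=0.0000 vs cont=0.0000 → 0.0000 [wait]  node(7,6) S=235.0470 payoff=0.0000 vs cont=0.0000 → 0.0000 [wait]  node(7,7) S=311.0626 payoff=0.0000 vs cont=0.0000 → 0.0000 [wait]  ⇒ S*(7)=76.6271
t_6: node(6,0) S=50.3318 payoff=63.4582 vs cont=63.0214 → 63.4582 [stop]  node(6,1) S=66.6094 payoff=47.1806 vs cont=46.7438 → 47.1806 [stop]  node(6,2) S=88.1513 payoff=25.6387 vs cont=27.1086 → 27.1086 [wait]  node(6,3) S=116.6600 payoff=0.0000 vs cont=10.0972 → 10.0972 [wait]  node(6,4) S=154.3885 payoff=0.0000 vs cont=1.7335 → 1.7335 [wait]  node(6,5) S=204.3187 payoff=0.0000 vs cont=0.0000 → 0.0000 [wait]  node(6,6) S=270.3966 payoff=0.0000 vs cont=0.0000 → 0.0000 [wait]  ⇒ S*(6)=66.6094
t_5: node(5,0) S=57.9014 payoff=55.8886 vs cont=55.4519 → 55.8886 [stop]  node(5,1) S=76.6271 payoff=37.1629 vs cont=37.4272 → 37.4272 [wait]  node(5,2) S=101.4088 payoff=12.3812 vs cont=18.8919 → 18.8919 [wait]  node(5,3) S=134.2049 payoff=0.0000 vs cont=6.0698 → 6.0698 [wait]  node(5,4) S=177.6076 payoff=0.0000 vs cont=0.9002 → 0.9002 [wait]  node(5,5) S=235.0470 payoff=0.0000 vs cont=0.0000 → 0.0000 [wait]  ⇒ S*(5)=57.9014
t_4: node(4,0) S=66.6094 payoff=47.1806 vs cont=46.8699 → 47.1806 [stop]  node(4,1) S=88.1513 payoff=25.6387 vs cont=28.4441 → 28.4441 [wait]  node(4,2) S=116.6600 payoff=0.0000 vs cont=12.7046 → 12.7046 [wait]  node(4,3) S=154.3885 payoff=0.0000 vs cont=3.5811 → 3.5811 [wait]  node(4,4) S=204.3187 payoff=0.0000 vs cont=0.4674 → 0.4674 [wait]  ⇒ S*(4)=66.6094
t_3: node(3,0) S=76.6271 payoff=37.1629 vs cont=38.0641 → 38.0641 [wait]  node(3,1) S=101.4088 payoff=12.3812 vs cont=20.8288 → 20.8288 [wait]  node(3,2) S=134.2049 payoff=0.0000 vs cont=8.3049 → 8.3049 [wait]  node(3,3) S=177.6076 payoff=0.0000 vs cont=2.0825 → 2.0825 [wait]  ⇒ S*(3)=-
t_2: node(2,0) S=88.1513 payoff=25.6387 vs cont=29.6985 → 29.6985 [wait]  node(2,1) S=116.6600 payoff=0.0000 vs cont=14.7762 → 14.7762 [wait]  node(2,2) S=154.3885 payoff=0.0000 vs cont=5.3055 → 5.3055 [wait]  ⇒ S*(2)=-
t_1: node(1,0) S=101.4088 payoff=12.3812 vs cont=22.4681 → 22.4681 [wait]  node(1,1) S=134.2049 payoff=0.0000 vs cont=10.2029 → 10.2029 [wait]  ⇒ S*(1)=-
t_0: node(0,0) S=116.6600 payoff=0.0000 vs cont=16.5326 → 16.5326 [wait]  ⇒ S*(0)=-

price = 16.5326
boundary = - - - - 66.6094 57.9014 66.6094 76.6271 88.1513
tree:
16.5326
22.4681 10.2029
29.6985 14.7762 5.3055
38.0641 20.8288 8.3049 2.0825
47.1806 28.4441 12.7046 3.5811 0.4674
55.8886 37.4272 18.8919 6.0698 0.9002 0.0000
63.4582 47.1806 27.1086 10.0972 1.7335 0.0000 0.0000
70.0382 55.8886 37.1629 16.3793 3.3384 0.0000 0.0000 0.0000
75.7580 63.4582 47.1806 25.6387 6.4291 0.0000 0.0000 0.0000 0.0000
80.7300 70.0382 55.8886 37.1629 12.3812 0.0000 0.0000 0.0000 0.0000 0.0000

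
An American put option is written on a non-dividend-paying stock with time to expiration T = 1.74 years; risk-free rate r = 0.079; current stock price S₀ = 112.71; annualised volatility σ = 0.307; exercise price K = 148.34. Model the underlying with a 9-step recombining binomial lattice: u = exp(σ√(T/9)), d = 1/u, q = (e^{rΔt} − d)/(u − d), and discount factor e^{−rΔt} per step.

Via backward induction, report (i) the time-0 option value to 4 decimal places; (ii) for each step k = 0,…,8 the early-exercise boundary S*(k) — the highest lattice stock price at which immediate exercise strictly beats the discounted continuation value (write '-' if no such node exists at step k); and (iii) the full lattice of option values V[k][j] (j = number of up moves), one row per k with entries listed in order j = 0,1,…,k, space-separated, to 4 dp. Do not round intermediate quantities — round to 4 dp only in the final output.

params: Δt=0.19333 u=1.14452 d=0.87373 q=0.52314 e^(-rΔt)=0.98484
t_9 payoffs: 114.8939 104.5279 90.9492 73.1621 49.8622 19.3409 0.0000 0.0000 0.0000 0.0000
t_8: node(8,0) S=38.2798 payoff=110.0602 vs cont=107.8118 → 110.0602 [stop]  node(8,1) S=50.1439 payoff=98.1961 vs cont=95.9477 → 98.1961 [stop]  node(8,2) S=65.6850 payoff=82.6550 vs cont=80.4066 → 82.6550 [stop]  node(8,3) S=86.0428 payoff=62.2972 vs cont=60.0488 → 62.2972 [stop]  node(8,4) S=112.7100 payoff=35.6300 vs cont=33.3816 → 35.6300 [stop]  node(8,5) S=147.6422 payoff=0.6978 vs cont=9.0831 → 9.0831 [wait]  node(8,6) S=193.4010 payoff=0.0000 vs cont=0.0000 → 0.0000 [wait]  node(8,7) S=253.3419 payoff=0.0000 vs cont=0.0000 → 0.0000 [wait]  node(8,8) S=331.8602 payoff=0.0000 vs cont=0.0000 → 0.0000 [wait]  ⇒ S*(8)=112.7100
t_7: node(7,0) S=43.8121 payoff=104.5279 vs cont=102.2795 → 104.5279 [stop]  node(7,1) S=57.3908 payoff=90.9492 vs cont=88.7008 → 90.9492 [stop]  node(7,2) S=75.1779 payoff=73.1621 vs cont=70.9137 → 73.1621 [stop]  node(7,3) S=98.4778 payoff=49.8622 vs cont=47.6138 → 49.8622 [stop]  node(7,4) S=128.9991 payoff=19.3409 vs cont=21.4127 → 21.4127 [wait]  node(7,5) S=168.9798 payoff=0.0000 vs cont=4.2657 → 4.2657 [wait]  node(7,6) S=221.3517 payoff=0.0000 vs cont=0.0000 → 0.0000 [wait]  node(7,7) S=289.9553 payoff=0.0000 vs cont=0.0000 → 0.0000 [wait]  ⇒ S*(7)=98.4778
t_6: node(6,0) S=50.1439 payoff=98.1961 vs cont=95.9477 → 98.1961 [stop]  node(6,1) S=65.6850 payoff=82.6550 vs cont=80.4066 → 82.6550 [stop]  node(6,2) S=86.0428 payoff=62.2972 vs cont=60.0488 → 62.2972 [stop]  node(6,3) S=112.7100 payoff=35.6300 vs cont=34.4490 → 35.6300 [stop]  node(6,4) S=147.6422 payoff=0.6978 vs cont=12.2539 → 12.2539 [wait]  node(6,5) S=193.4010 payoff=0.0000 vs cont=2.0033 → 2.0033 [wait]  node(6,6) S=253.3419 payoff=0.0000 vs cont=0.0000 → 0.0000 [wait]  ⇒ S*(6)=112.7100
t_5: node(5,0) S=57.3908 payoff=90.9492 vs cont=88.7008 → 90.9492 [stop]  node(5,1) S=75.1779 payoff=73.1621 vs cont=70.9137 → 73.1621 [stop]  node(5,2) S=98.4778 payoff=49.8622 vs cont=47.6138 → 49.8622 [stop]  node(5,3) S=128.9991 payoff=19.3409 vs cont=23.0463 → 23.0463 [wait]  node(5,4) S=168.9798 payoff=0.0000 vs cont=6.7870 → 6.7870 [wait]  node(5,5) S=221.3517 payoff=0.0000 vs cont=0.9408 → 0.9408 [wait]  ⇒ S*(5)=98.4778
t_4: node(4,0) S=65.6850 payoff=82.6550 vs cont=80.4066 → 82.6550 [stop]  node(4,1) S=86.0428 payoff=62.2972 vs cont=60.0488 → 62.2972 [stop]  node(4,2) S=112.7100 payoff=35.6300 vs cont=35.2906 → 35.6300 [stop]  node(4,3) S=147.6422 payoff=0.6978 vs cont=14.3200 → 14.3200 [wait]  node(4,4) S=193.4010 payoff=0.0000 vs cont=3.6721 → 3.6721 [wait]  ⇒ S*(4)=112.7100
t_3: node(3,0) S=75.1779 payoff=73.1621 vs cont=70.9137 → 73.1621 [stop]  node(3,1) S=98.4778 payoff=49.8622 vs cont=47.6138 → 49.8622 [stop]  node(3,2) S=128.9991 payoff=19.3409 vs cont=24.1108 → 24.1108 [wait]  node(3,3) S=168.9798 payoff=0.0000 vs cont=8.6171 → 8.6171 [wait]  ⇒ S*(3)=98.4778
t_2: node(2,0) S=86.0428 payoff=62.2972 vs cont=60.0488 → 62.2972 [stop]  node(2,1) S=112.7100 payoff=35.6300 vs cont=35.8391 → 35.8391 [wait]  node(2,2) S=147.6422 payoff=0.6978 vs cont=15.7628 → 15.7628 [wait]  ⇒ S*(2)=86.0428
t_1: node(1,0) S=98.4778 payoff=49.8622 vs cont=47.7215 → 49.8622 [stop]  node(1,1) S=128.9991 payoff=19.3409 vs cont=24.9524 → 24.9524 [wait]  ⇒ S*(1)=98.4778
t_0: node(0,0) S=112.7100 payoff=35.6300 vs cont=36.2726 → 36.2726 [wait]  ⇒ S*(0)=-

price = 36.2726
boundary = - 98.4778 86.0428 98.4778 112.7100 98.4778 112.7100 98.4778 112.7100
tree:
36.2726
49.8622 24.9524
62.2972 35.8391 15.7628
73.1621 49.8622 24.1108 8.6171
82.6550 62.2972 35.6300 14.3200 3.6721
90.9492 73.1621 49.8622 23.0463 6.7870 0.9408
98.1961 82.6550 62.2972 35.6300 12.2539 2.0033 0.0000
104.5279 90.9492 73.1621 49.8622 21.4127 4.2657 0.0000 0.0000
110.0602 98.1961 82.6550 62.2972 35.6300 9.0831 0.0000 0.0000 0.0000
114.8939 104.5279 90.9492 73.1621 49.8622 19.3409 0.0000 0.0000 0.0000 0.0000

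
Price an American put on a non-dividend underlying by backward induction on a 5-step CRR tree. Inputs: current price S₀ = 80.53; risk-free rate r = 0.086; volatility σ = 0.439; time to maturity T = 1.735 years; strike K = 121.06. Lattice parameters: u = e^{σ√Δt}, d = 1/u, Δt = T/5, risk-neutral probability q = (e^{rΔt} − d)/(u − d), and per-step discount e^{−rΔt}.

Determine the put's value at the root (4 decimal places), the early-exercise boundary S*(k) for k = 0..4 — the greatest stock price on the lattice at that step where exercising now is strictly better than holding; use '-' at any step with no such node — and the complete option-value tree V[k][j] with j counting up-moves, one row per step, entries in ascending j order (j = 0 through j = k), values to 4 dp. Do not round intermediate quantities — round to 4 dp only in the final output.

params: Δt=0.34700 u=1.29512 d=0.77213 q=0.49363 e^(-rΔt)=0.97060
t_5 payoffs: 98.9589 83.9892 58.8803 16.7643 0.0000 0.0000
t_4: node(4,0) S=28.6235 payoff=92.4365 vs cont=88.8772 → 92.4365 [stop]  node(4,1) S=48.0109 payoff=73.0491 vs cont=69.4898 → 73.0491 [stop]  node(4,2) S=80.5300 payoff=40.5300 vs cont=36.9707 → 40.5300 [stop]  node(4,3) S=135.0751 payoff=0.0000 vs cont=8.2394 → 8.2394 [wait]  node(4,4) S=226.5649 payoff=0.0000 vs cont=0.0000 → 0.0000 [wait]  ⇒ S*(4)=80.5300
t_3: node(3,0) S=37.0708 payoff=83.9892 vs cont=80.4299 → 83.9892 [stop]  node(3,1) S=62.1797 payoff=58.8803 vs cont=55.3210 → 58.8803 [stop]  node(3,2) S=104.2957 payoff=16.7643 vs cont=23.8674 → 23.8674 [wait]  node(3,3) S=174.9379 payoff=0.0000 vs cont=4.0495 → 4.0495 [wait]  ⇒ S*(3)=62.1797
t_2: node(2,0) S=48.0109 payoff=73.0491 vs cont=69.4898 → 73.0491 [stop]  node(2,1) S=80.5300 payoff=40.5300 vs cont=40.3739 → 40.5300 [stop]  node(2,2) S=135.0751 payoff=0.0000 vs cont=13.6706 → 13.6706 [wait]  ⇒ S*(2)=80.5300
t_1: node(1,0) S=62.1797 payoff=58.8803 vs cont=55.3210 → 58.8803 [stop]  node(1,1) S=104.2957 payoff=16.7643 vs cont=26.4696 → 26.4696 [wait]  ⇒ S*(1)=62.1797
t_0: node(0,0) S=80.5300 payoff=40.5300 vs cont=41.6207 → 41.6207 [wait]  ⇒ S*(0)=-

price = 41.6207
boundary = - 62.1797 80.5300 62.1797 80.5300
tree:
41.6207
58.8803 26.4696
73.0491 40.5300 13.6706
83.9892 58.8803 23.8674 4.0495
92.4365 73.0491 40.5300 8.2394 0.0000
98.9589 83.9892 58.8803 16.7643 0.0000 0.0000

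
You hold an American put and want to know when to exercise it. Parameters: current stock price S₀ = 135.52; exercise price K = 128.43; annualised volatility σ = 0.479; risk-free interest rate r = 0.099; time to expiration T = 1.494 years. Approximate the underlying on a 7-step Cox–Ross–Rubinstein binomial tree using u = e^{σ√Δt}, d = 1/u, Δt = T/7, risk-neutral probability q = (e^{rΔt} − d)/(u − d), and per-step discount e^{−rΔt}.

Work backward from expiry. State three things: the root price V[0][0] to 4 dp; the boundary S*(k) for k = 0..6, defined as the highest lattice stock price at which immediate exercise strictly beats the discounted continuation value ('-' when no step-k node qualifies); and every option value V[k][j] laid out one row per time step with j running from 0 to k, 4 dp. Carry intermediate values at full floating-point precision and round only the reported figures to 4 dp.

price = 20.2015
boundary = - - - 69.7731 87.0549 69.7731 87.0549
tree:
20.2015
29.7613 11.2362
42.5176 17.9199 4.8430
58.6569 27.7467 8.5808 1.2053
72.5079 41.3751 14.9203 2.4269 0.0000
83.6093 58.6569 25.2956 4.8868 0.0000 0.0000
92.5069 72.5079 41.3751 9.8398 0.0000 0.0000 0.0000
99.6382 83.6093 58.6569 19.8129 0.0000 0.0000 0.0000 0.0000

Δt=0.21343  u=1.24769  d=0.80148  q=0.49276  discount=0.97909
step 7 (expiry): payoffs max(K−S,0) = 99.6382 83.6093 58.6569 19.8129 0.0000 0.0000 0.0000 0.0000
step 6: (k=6,j=0): S=35.9231, (K−S)⁺=92.5069, hold=89.8218 ⇒ V=92.5069 exercise | (k=6,j=1): S=55.9221, (K−S)⁺=72.5079, hold=69.8227 ⇒ V=72.5079 exercise | (k=6,j=2): S=87.0549, (K−S)⁺=41.3751, hold=38.6899 ⇒ V=41.3751 exercise | (k=6,j=3): S=135.5200, (K−S)⁺=0.0000, hold=9.8398 ⇒ V=9.8398 continue | (k=6,j=4): S=210.9665, (K−S)⁺=0.0000, hold=0.0000 ⇒ V=0.0000 continue | (k=6,j=5): S=328.4154, (K−S)⁺=0.0000, hold=0.0000 ⇒ V=0.0000 continue | (k=6,j=6): S=511.2503, (K−S)⁺=0.0000, hold=0.0000 ⇒ V=0.0000 continue  boundary S*=87.0549
step 5: (k=5,j=0): S=44.8207, (K−S)⁺=83.6093, hold=80.9242 ⇒ V=83.6093 exercise | (k=5,j=1): S=69.7731, (K−S)⁺=58.6569, hold=55.9717 ⇒ V=58.6569 exercise | (k=5,j=2): S=108.6171, (K−S)⁺=19.8129, hold=25.2956 ⇒ V=25.2956 continue | (k=5,j=3): S=169.0863, (K−S)⁺=0.0000, hold=4.8868 ⇒ V=4.8868 continue | (k=5,j=4): S=263.2198, (K−S)⁺=0.0000, hold=0.0000 ⇒ V=0.0000 continue | (k=5,j=5): S=409.7590, (K−S)⁺=0.0000, hold=0.0000 ⇒ V=0.0000 continue  boundary S*=69.7731
step 4: (k=4,j=0): S=55.9221, (K−S)⁺=72.5079, hold=69.8227 ⇒ V=72.5079 exercise | (k=4,j=1): S=87.0549, (K−S)⁺=41.3751, hold=41.3351 ⇒ V=41.3751 exercise | (k=4,j=2): S=135.5200, (K−S)⁺=0.0000, hold=14.9203 ⇒ V=14.9203 continue | (k=4,j=3): S=210.9665, (K−S)⁺=0.0000, hold=2.4269 ⇒ V=2.4269 continue | (k=4,j=4): S=328.4154, (K−S)⁺=0.0000, hold=0.0000 ⇒ V=0.0000 continue  boundary S*=87.0549
step 3: (k=3,j=0): S=69.7731, (K−S)⁺=58.6569, hold=55.9717 ⇒ V=58.6569 exercise | (k=3,j=1): S=108.6171, (K−S)⁺=19.8129, hold=27.7467 ⇒ V=27.7467 continue | (k=3,j=2): S=169.0863, (K−S)⁺=0.0000, hold=8.5808 ⇒ V=8.5808 continue | (k=3,j=3): S=263.2198, (K−S)⁺=0.0000, hold=1.2053 ⇒ V=1.2053 continue  boundary S*=69.7731
step 2: (k=2,j=0): S=87.0549, (K−S)⁺=41.3751, hold=42.5176 ⇒ V=42.5176 continue | (k=2,j=1): S=135.5200, (K−S)⁺=0.0000, hold=17.9199 ⇒ V=17.9199 continue | (k=2,j=2): S=210.9665, (K−S)⁺=0.0000, hold=4.8430 ⇒ V=4.8430 continue  boundary S*=-
step 1: (k=1,j=0): S=108.6171, (K−S)⁺=19.8129, hold=29.7613 ⇒ V=29.7613 continue | (k=1,j=1): S=169.0863, (K−S)⁺=0.0000, hold=11.2362 ⇒ V=11.2362 continue  boundary S*=-
step 0: (k=0,j=0): S=135.5200, (K−S)⁺=0.0000, hold=20.2015 ⇒ V=20.2015 continue  boundary S*=-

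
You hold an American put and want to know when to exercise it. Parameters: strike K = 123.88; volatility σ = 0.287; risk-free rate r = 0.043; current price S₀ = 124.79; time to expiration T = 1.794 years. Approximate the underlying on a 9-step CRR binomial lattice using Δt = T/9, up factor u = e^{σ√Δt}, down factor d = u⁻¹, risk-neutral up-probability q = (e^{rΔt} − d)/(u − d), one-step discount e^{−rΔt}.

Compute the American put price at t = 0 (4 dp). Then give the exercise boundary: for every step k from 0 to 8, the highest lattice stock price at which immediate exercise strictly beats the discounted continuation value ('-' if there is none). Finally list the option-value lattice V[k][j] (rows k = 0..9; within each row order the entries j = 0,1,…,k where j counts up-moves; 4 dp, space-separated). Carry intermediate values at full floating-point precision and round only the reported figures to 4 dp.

price = 15.0627
boundary = - - - 84.9637 74.7454 84.9637 74.7454 84.9637 96.5789
tree:
15.0627
21.2922 9.1291
29.2460 13.7516 4.6911
38.9163 20.1359 7.6418 1.8387
49.1346 28.5282 12.1397 3.3021 0.4158
58.1240 38.9163 18.6923 5.8349 0.8412 0.0000
66.0322 49.1346 27.6658 10.0935 1.7020 0.0000 0.0000
72.9894 58.1240 38.9163 16.9578 3.4437 0.0000 0.0000 0.0000
79.1098 66.0322 49.1346 27.3011 6.9678 0.0000 0.0000 0.0000 0.0000
84.4942 72.9894 58.1240 38.9163 14.0981 0.0000 0.0000 0.0000 0.0000 0.0000

Δt=0.19933, u=1.13671, d=0.87973, q=0.50151, disc=e^(-rΔt)=0.99147
k=9 terminal: V=max(K-S,0) → 84.4942 72.9894 58.1240 38.9163 14.0981 0.0000 0.0000 0.0000 0.0000 0.0000
k=8: j=0 S=44.7702 intr=79.1098 cont=78.0525 V=79.1098[EX]; j=1 S=57.8478 intr=66.0322 cont=64.9749 V=66.0322[EX]; j=2 S=74.7454 intr=49.1346 cont=48.0773 V=49.1346[EX]; j=3 S=96.5789 intr=27.3011 cont=26.2439 V=27.3011[EX]; j=4 S=124.7900 intr=0.0000 cont=6.9678 V=6.9678[hold]; j=5 S=161.2417 intr=0.0000 cont=0.0000 V=0.0000[hold]; j=6 S=208.3412 intr=0.0000 cont=0.0000 V=0.0000[hold]; j=7 S=269.1986 intr=0.0000 cont=0.0000 V=0.0000[hold]; j=8 S=347.8328 intr=0.0000 cont=0.0000 V=0.0000[hold]  S*(8)=96.5789
k=7: j=0 S=50.8906 intr=72.9894 cont=71.9321 V=72.9894[EX]; j=1 S=65.7560 intr=58.1240 cont=57.0667 V=58.1240[EX]; j=2 S=84.9637 intr=38.9163 cont=37.8591 V=38.9163[EX]; j=3 S=109.7819 intr=14.0981 cont=16.9578 V=16.9578[hold]; j=4 S=141.8498 intr=0.0000 cont=3.4437 V=3.4437[hold]; j=5 S=183.2847 intr=0.0000 cont=0.0000 V=0.0000[hold]; j=6 S=236.8231 intr=0.0000 cont=0.0000 V=0.0000[hold]; j=7 S=306.0002 intr=0.0000 cont=0.0000 V=0.0000[hold]  S*(7)=84.9637
k=6: j=0 S=57.8478 intr=66.0322 cont=64.9749 V=66.0322[EX]; j=1 S=74.7454 intr=49.1346 cont=48.0773 V=49.1346[EX]; j=2 S=96.5789 intr=27.3011 cont=27.6658 V=27.6658[hold]; j=3 S=124.7900 intr=0.0000 cont=10.0935 V=10.0935[hold]; j=4 S=161.2417 intr=0.0000 cont=1.7020 V=1.7020[hold]; j=5 S=208.3412 intr=0.0000 cont=0.0000 V=0.0000[hold]; j=6 S=269.1986 intr=0.0000 cont=0.0000 V=0.0000[hold]  S*(6)=74.7454
k=5: j=0 S=65.7560 intr=58.1240 cont=57.0667 V=58.1240[EX]; j=1 S=84.9637 intr=38.9163 cont=38.0404 V=38.9163[EX]; j=2 S=109.7819 intr=14.0981 cont=18.6923 V=18.6923[hold]; j=3 S=141.8498 intr=0.0000 cont=5.8349 V=5.8349[hold]; j=4 S=183.2847 intr=0.0000 cont=0.8412 V=0.8412[hold]; j=5 S=236.8231 intr=0.0000 cont=0.0000 V=0.0000[hold]  S*(5)=84.9637
k=4: j=0 S=74.7454 intr=49.1346 cont=48.0773 V=49.1346[EX]; j=1 S=96.5789 intr=27.3011 cont=28.5282 V=28.5282[hold]; j=2 S=124.7900 intr=0.0000 cont=12.1397 V=12.1397[hold]; j=3 S=161.2417 intr=0.0000 cont=3.3021 V=3.3021[hold]; j=4 S=208.3412 intr=0.0000 cont=0.4158 V=0.4158[hold]  S*(4)=74.7454
k=3: j=0 S=84.9637 intr=38.9163 cont=38.4692 V=38.9163[EX]; j=1 S=109.7819 intr=14.0981 cont=20.1359 V=20.1359[hold]; j=2 S=141.8498 intr=0.0000 cont=7.6418 V=7.6418[hold]; j=3 S=183.2847 intr=0.0000 cont=1.8387 V=1.8387[hold]  S*(3)=84.9637
k=2: j=0 S=96.5789 intr=27.3011 cont=29.2460 V=29.2460[hold]; j=1 S=124.7900 intr=0.0000 cont=13.7516 V=13.7516[hold]; j=2 S=161.2417 intr=0.0000 cont=4.6911 V=4.6911[hold]  S*(2)=-
k=1: j=0 S=109.7819 intr=14.0981 cont=21.2922 V=21.2922[hold]; j=1 S=141.8498 intr=0.0000 cont=9.1291 V=9.1291[hold]  S*(1)=-
k=0: j=0 S=124.7900 intr=0.0000 cont=15.0627 V=15.0627[hold]  S*(0)=-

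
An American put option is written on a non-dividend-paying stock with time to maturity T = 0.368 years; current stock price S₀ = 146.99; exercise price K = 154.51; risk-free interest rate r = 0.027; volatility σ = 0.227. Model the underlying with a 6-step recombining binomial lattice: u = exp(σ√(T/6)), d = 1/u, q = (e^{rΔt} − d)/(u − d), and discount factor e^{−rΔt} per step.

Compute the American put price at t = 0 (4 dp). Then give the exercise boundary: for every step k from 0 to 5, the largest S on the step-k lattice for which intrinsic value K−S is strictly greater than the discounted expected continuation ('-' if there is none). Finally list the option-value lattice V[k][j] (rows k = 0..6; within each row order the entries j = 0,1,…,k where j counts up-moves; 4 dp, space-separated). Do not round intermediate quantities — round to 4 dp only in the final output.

price = 12.1099
boundary = - - - 124.1774 131.3583 138.9545
tree:
12.1099
17.1197 7.1538
23.2949 11.0180 3.3238
30.3326 16.3535 5.7336 0.9315
37.1210 23.1517 9.6281 1.8687 0.0000
43.5383 30.3326 15.5555 3.7487 0.0000 0.0000
49.6048 37.1210 23.1517 7.5200 0.0000 0.0000 0.0000

Δt=0.06133, u=1.05783, d=0.94533, q=0.50068, disc=e^(-rΔt)=0.99835
k=6 terminal: V=max(K-S,0) → 49.6048 37.1210 23.1517 7.5200 0.0000 0.0000 0.0000
k=5: j=0 S=110.9717 intr=43.5383 cont=43.2826 V=43.5383[EX]; j=1 S=124.1774 intr=30.3326 cont=30.0770 V=30.3326[EX]; j=2 S=138.9545 intr=15.5555 cont=15.2998 V=15.5555[EX]; j=3 S=155.4902 intr=0.0000 cont=3.7487 V=3.7487[hold]; j=4 S=173.9935 intr=0.0000 cont=0.0000 V=0.0000[hold]; j=5 S=194.6988 intr=0.0000 cont=0.0000 V=0.0000[hold]  S*(5)=138.9545
k=4: j=0 S=117.3890 intr=37.1210 cont=36.8653 V=37.1210[EX]; j=1 S=131.3583 intr=23.1517 cont=22.8960 V=23.1517[EX]; j=2 S=146.9900 intr=7.5200 cont=9.6281 V=9.6281[hold]; j=3 S=164.4819 intr=0.0000 cont=1.8687 V=1.8687[hold]; j=4 S=184.0552 intr=0.0000 cont=0.0000 V=0.0000[hold]  S*(4)=131.3583
k=3: j=0 S=124.1774 intr=30.3326 cont=30.0770 V=30.3326[EX]; j=1 S=138.9545 intr=15.5555 cont=16.3535 V=16.3535[hold]; j=2 S=155.4902 intr=0.0000 cont=5.7336 V=5.7336[hold]; j=3 S=173.9935 intr=0.0000 cont=0.9315 V=0.9315[hold]  S*(3)=124.1774
k=2: j=0 S=131.3583 intr=23.1517 cont=23.2949 V=23.2949[hold]; j=1 S=146.9900 intr=7.5200 cont=11.0180 V=11.0180[hold]; j=2 S=164.4819 intr=0.0000 cont=3.3238 V=3.3238[hold]  S*(2)=-
k=1: j=0 S=138.9545 intr=15.5555 cont=17.1197 V=17.1197[hold]; j=1 S=155.4902 intr=0.0000 cont=7.1538 V=7.1538[hold]  S*(1)=-
k=0: j=0 S=146.9900 intr=7.5200 cont=12.1099 V=12.1099[hold]  S*(0)=-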